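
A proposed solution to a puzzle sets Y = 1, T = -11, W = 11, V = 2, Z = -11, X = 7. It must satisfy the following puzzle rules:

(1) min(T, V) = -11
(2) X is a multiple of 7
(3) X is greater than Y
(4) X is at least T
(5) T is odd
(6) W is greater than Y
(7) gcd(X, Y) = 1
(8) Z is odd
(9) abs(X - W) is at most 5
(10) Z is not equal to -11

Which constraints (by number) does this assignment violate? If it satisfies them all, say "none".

Constraint 10 does not hold.

(1) min(-11, 2) = -11 — satisfied.
(2) 7 / 7 = 1, so 7 divides 7 — satisfied.
(3) X = 7, Y = 1; 7 > 1 — satisfied.
(4) X = 7, T = -11; 7 ≥ -11 — satisfied.
(5) T = -11 is odd — satisfied.
(6) W = 11, Y = 1; 11 > 1 — satisfied.
(7) gcd(7, 1) = 1 — satisfied.
(8) Z = -11 is odd — satisfied.
(9) abs(7 - 11) = 4; 4 ≤ 5 — satisfied.
(10) Z = -11, but -11 is required to differ — violated.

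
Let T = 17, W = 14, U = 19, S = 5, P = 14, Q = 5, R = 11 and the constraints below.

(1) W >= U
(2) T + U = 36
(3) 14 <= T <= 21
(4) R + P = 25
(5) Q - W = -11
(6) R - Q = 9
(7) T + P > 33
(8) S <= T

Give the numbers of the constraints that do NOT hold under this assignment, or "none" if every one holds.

(1) W = 14, U = 19; 14 < 19 (want ≥) — does not hold.
(2) T + U = 17 + 19 = 36 — holds.
(3) T = 17 lies in [14, 21] — holds.
(4) R + P = 11 + 14 = 25 — holds.
(5) Q - W = 5 - 14 = -9, not -11 — does not hold.
(6) R - Q = 11 - 5 = 6, not 9 — does not hold.
(7) T + P = 17 + 14 = 31; 31 ≤ 33, bound 33 not met — does not hold.
(8) S = 5, T = 17; 5 ≤ 17 — holds.

Constraints 1, 5, 6, 7 are violated.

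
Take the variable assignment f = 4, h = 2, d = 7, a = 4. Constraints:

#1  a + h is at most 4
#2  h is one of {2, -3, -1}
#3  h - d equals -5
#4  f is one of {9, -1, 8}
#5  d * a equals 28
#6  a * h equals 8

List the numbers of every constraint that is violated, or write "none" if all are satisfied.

Constraints 1, 4 do not hold.

#1 a + h = 4 + 2 = 6; 6 > 4, bound 4 not met  ✘
#2 h = 2 is in {2, -3, -1}  ✔
#3 h - d = 2 - 7 = -5  ✔
#4 f = 4 is not in {9, -1, 8}  ✘
#5 d * a = 7 * 4 = 28  ✔
#6 a * h = 4 * 2 = 8  ✔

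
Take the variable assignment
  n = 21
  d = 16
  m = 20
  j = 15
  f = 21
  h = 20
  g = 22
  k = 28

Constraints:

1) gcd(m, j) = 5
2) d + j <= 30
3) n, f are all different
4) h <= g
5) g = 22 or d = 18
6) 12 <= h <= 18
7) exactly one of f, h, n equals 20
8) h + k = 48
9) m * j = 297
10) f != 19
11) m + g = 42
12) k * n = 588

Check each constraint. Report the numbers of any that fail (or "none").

1) gcd(20, 15) = 5 — OK.
2) d + j = 16 + 15 = 31; 31 > 30, bound 30 not met — violated.
3) n = f = 21, not all different — violated.
4) h = 20, g = 22; 20 ≤ 22 — OK.
5) g = 22 = 22 (first disjunct) — OK.
6) h = 20 is outside [12, 18] — violated.
7) f=21, h=20, n=21; 1 of them equals 20 — OK.
8) h + k = 20 + 28 = 48 — OK.
9) m * j = 20 * 15 = 300, not 297 — violated.
10) f = 21, and 21 ≠ 19 — OK.
11) m + g = 20 + 22 = 42 — OK.
12) k * n = 28 * 21 = 588 — OK.

Constraints 2, 3, 6, and 9 are violated.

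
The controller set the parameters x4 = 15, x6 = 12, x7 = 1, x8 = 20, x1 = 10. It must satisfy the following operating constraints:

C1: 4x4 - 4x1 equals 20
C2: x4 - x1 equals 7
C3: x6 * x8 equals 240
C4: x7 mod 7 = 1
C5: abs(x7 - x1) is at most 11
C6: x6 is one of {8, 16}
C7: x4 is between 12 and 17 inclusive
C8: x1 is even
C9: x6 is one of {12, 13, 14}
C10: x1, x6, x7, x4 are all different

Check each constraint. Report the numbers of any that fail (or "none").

No — constraints 2, 6 are not satisfied.

C1: 4x4 - 4x1 = 4(15) - 4(10) = 20  holds
C2: x4 - x1 = 15 - 10 = 5, not 7  fails
C3: x6 * x8 = 12 * 20 = 240  holds
C4: 1 mod 7 = 1  holds
C5: abs(1 - 10) = 9; 9 ≤ 11  holds
C6: x6 = 12 is not in {8, 16}  fails
C7: x4 = 15 lies in [12, 17]  holds
C8: x1 = 10 is even  holds
C9: x6 = 12 is in {12, 13, 14}  holds
C10: values 10, 12, 1, 15 are pairwise distinct  holds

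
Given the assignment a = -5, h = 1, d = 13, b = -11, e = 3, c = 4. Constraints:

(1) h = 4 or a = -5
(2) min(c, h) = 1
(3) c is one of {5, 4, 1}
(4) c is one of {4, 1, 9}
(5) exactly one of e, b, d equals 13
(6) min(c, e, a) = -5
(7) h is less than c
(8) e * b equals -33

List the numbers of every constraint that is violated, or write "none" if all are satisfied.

(1) h = 1 ≠ 4, but a = -5 = -5 (second disjunct)  ✔
(2) min(4, 1) = 1  ✔
(3) c = 4 is in {5, 4, 1}  ✔
(4) c = 4 is in {4, 1, 9}  ✔
(5) e=3, b=-11, d=13; 1 of them equals 13  ✔
(6) min(4, 3, -5) = -5  ✔
(7) h = 1, c = 4; 1 < 4  ✔
(8) e * b = 3 * (-11) = -33  ✔

None — every constraint holds.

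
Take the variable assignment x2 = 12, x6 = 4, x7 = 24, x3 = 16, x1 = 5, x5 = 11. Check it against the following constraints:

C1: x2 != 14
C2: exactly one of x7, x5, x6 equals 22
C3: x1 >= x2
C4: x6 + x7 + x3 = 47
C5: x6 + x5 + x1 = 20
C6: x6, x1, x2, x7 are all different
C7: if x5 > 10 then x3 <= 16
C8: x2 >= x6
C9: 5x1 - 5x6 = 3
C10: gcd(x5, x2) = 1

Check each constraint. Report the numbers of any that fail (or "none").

C1: x2 = 12, and 12 ≠ 14  ✓
C2: x7=24, x5=11, x6=4; 0 of them equal 22, not exactly one  ✗
C3: x1 = 5, x2 = 12; 5 < 12 (want ≥)  ✗
C4: x6 + x7 + x3 = 4 + 24 + 16 = 44, not 47  ✗
C5: x6 + x5 + x1 = 4 + 11 + 5 = 20  ✓
C6: values 4, 5, 12, 24 are pairwise distinct  ✓
C7: x5 = 11 > 10, so we need x3 ≤ 16; x3 = 16 ≤ 16  ✓
C8: x2 = 12, x6 = 4; 12 ≥ 4  ✓
C9: 5x1 - 5x6 = 5(5) - 5(4) = 5, not 3  ✗
C10: gcd(11, 12) = 1  ✓

Constraints 2, 3, 4, and 9 are violated.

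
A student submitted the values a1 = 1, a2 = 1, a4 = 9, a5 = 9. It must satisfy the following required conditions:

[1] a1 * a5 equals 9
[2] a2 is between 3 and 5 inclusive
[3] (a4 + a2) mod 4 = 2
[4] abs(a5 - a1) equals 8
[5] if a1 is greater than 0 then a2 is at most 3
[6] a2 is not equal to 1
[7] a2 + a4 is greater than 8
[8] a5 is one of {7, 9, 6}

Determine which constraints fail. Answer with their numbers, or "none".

[1] a1 * a5 = 1 * 9 = 9 — OK.
[2] a2 = 1 is outside [3, 5] — violated.
[3] a4 + a2 = 10; 10 mod 4 = 2 — OK.
[4] abs(9 - 1) = 8 — OK.
[5] a1 = 1 > 0, so we need a2 ≤ 3; a2 = 1 ≤ 3 — OK.
[6] a2 = 1, but 1 is required to differ — violated.
[7] a2 + a4 = 1 + 9 = 10; 10 > 8 — OK.
[8] a5 = 9 is in {7, 9, 6} — OK.

The assignment fails constraints 2, 6.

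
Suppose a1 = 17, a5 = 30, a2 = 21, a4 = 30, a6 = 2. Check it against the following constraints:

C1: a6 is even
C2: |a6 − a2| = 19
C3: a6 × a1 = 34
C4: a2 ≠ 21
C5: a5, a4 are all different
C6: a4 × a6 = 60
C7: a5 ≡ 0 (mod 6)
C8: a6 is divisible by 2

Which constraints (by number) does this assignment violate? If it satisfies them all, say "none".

C1: a6 = 2 is even  ✓
C2: |2 − 21| = 19  ✓
C3: a6 × a1 = 2 × 17 = 34  ✓
C4: a2 = 21, but 21 is required to differ  ✗
C5: a5 = a4 = 30, not all different  ✗
C6: a4 × a6 = 30 × 2 = 60  ✓
C7: 30 mod 6 = 0  ✓
C8: 2 / 2 = 1, so 2 divides 2  ✓

Violated: 4 and 5.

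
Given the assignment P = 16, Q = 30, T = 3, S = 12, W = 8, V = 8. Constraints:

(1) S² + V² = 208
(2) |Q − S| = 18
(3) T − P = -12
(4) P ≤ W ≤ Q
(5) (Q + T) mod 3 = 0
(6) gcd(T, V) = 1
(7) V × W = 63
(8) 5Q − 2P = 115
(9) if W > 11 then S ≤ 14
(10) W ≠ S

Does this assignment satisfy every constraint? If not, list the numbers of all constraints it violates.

(1) S² + V² = 12² + 8² = 144 + 64 = 208 — holds.
(2) |30 − 12| = 18 — holds.
(3) T − P = 3 − 16 = -13, not -12 — does not hold.
(4) values 16, 8, 30; P = 16 is not ≤ W = 8 — does not hold.
(5) Q + T = 33; 33 mod 3 = 0 — holds.
(6) gcd(3, 8) = 1 — holds.
(7) V × W = 8 × 8 = 64, not 63 — does not hold.
(8) 5Q − 2P = 5(30) − 2(16) = 118, not 115 — does not hold.
(9) W = 8, not > 11; antecedent false, conditional vacuously true — holds.
(10) W = 8, S = 12; distinct — holds.

Violated: 3, 4, 7, 8.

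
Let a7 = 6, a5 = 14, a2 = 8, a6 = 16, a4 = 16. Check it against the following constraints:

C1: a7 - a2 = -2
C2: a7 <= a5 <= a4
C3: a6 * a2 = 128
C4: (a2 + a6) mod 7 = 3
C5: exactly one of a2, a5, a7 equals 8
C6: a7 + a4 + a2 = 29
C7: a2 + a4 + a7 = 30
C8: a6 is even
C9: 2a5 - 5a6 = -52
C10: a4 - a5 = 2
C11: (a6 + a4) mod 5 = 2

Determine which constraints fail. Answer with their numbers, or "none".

C1: a7 - a2 = 6 - 8 = -2 — holds.
C2: values 6 <= 14 <= 16 — holds.
C3: a6 * a2 = 16 * 8 = 128 — holds.
C4: a2 + a6 = 24; 24 mod 7 = 3 — holds.
C5: a2=8, a5=14, a7=6; 1 of them equals 8 — holds.
C6: a7 + a4 + a2 = 6 + 16 + 8 = 30, not 29 — fails.
C7: a2 + a4 + a7 = 8 + 16 + 6 = 30 — holds.
C8: a6 = 16 is even — holds.
C9: 2a5 - 5a6 = 2(14) - 5(16) = -52 — holds.
C10: a4 - a5 = 16 - 14 = 2 — holds.
C11: a6 + a4 = 32; 32 mod 5 = 2 — holds.

Constraint 6 is violated.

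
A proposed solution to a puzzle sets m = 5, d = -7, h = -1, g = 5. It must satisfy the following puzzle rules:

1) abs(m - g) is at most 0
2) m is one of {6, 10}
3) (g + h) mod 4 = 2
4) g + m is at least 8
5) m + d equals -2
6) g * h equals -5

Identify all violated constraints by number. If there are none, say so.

The assignment fails constraints 2 and 3.

1) abs(5 - 5) = 0; 0 ≤ 0  holds
2) m = 5 is not in {6, 10}  fails
3) g + h = 4; 4 mod 4 = 0, not 2  fails
4) g + m = 5 + 5 = 10; 10 ≥ 8  holds
5) m + d = 5 + (-7) = -2  holds
6) g * h = 5 * (-1) = -5  holds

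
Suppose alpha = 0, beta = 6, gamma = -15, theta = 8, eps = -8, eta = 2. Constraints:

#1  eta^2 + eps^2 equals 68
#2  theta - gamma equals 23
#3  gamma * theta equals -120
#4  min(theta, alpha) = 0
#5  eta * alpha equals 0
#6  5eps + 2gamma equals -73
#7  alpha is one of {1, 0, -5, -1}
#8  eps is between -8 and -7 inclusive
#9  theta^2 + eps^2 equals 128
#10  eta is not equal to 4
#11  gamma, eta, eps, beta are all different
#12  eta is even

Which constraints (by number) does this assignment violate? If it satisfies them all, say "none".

Constraint 6 does not hold.

#1 eta^2 + eps^2 = 2^2 + (-8)^2 = 4 + 64 = 68 — satisfied.
#2 theta - gamma = 8 - (-15) = 23 — satisfied.
#3 gamma * theta = -15 * 8 = -120 — satisfied.
#4 min(8, 0) = 0 — satisfied.
#5 eta * alpha = 2 * 0 = 0 — satisfied.
#6 5eps + 2gamma = 5(-8) + 2(-15) = -70, not -73 — violated.
#7 alpha = 0 is in {1, 0, -5, -1} — satisfied.
#8 eps = -8 lies in [-8, -7] — satisfied.
#9 theta^2 + eps^2 = 8^2 + (-8)^2 = 64 + 64 = 128 — satisfied.
#10 eta = 2, and 2 ≠ 4 — satisfied.
#11 values -15, 2, -8, 6 are pairwise distinct — satisfied.
#12 eta = 2 is even — satisfied.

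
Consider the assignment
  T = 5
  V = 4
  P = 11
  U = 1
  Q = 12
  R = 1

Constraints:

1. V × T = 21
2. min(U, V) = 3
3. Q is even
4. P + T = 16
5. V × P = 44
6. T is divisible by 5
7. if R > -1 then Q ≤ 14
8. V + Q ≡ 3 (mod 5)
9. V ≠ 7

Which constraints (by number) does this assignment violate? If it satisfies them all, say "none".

The assignment fails constraints 1, 2, and 8.

1. V × T = 4 × 5 = 20, not 21  no
2. min(1, 4) = 1, not 3  no
3. Q = 12 is even  yes
4. P + T = 11 + 5 = 16  yes
5. V × P = 4 × 11 = 44  yes
6. 5 / 5 = 1, so 5 divides 5  yes
7. R = 1 > -1, so we need Q ≤ 14; Q = 12 ≤ 14  yes
8. V + Q = 16; 16 mod 5 = 1, not 3  no
9. V = 4, and 4 ≠ 7  yes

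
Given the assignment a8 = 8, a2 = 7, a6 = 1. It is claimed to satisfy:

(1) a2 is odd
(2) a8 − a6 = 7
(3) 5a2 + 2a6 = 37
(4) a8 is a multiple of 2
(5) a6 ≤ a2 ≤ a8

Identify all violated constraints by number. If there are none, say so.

Yes — all constraints hold.

(1) a2 = 7 is odd  OK
(2) a8 − a6 = 8 − 1 = 7  OK
(3) 5a2 + 2a6 = 5(7) + 2(1) = 37  OK
(4) 8 / 2 = 4, so 2 divides 8  OK
(5) values 1 ≤ 7 ≤ 8  OK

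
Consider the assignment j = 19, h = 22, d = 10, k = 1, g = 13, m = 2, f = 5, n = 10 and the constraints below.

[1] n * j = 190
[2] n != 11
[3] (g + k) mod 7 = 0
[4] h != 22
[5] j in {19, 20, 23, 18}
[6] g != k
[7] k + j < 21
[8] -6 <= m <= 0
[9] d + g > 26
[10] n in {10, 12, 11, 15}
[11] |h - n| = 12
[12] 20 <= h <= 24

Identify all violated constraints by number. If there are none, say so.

Violated: 4, 8, 9.

[1] n * j = 10 * 19 = 190 — holds.
[2] n = 10, and 10 ≠ 11 — holds.
[3] g + k = 14; 14 mod 7 = 0 — holds.
[4] h = 22, but 22 is required to differ — fails.
[5] j = 19 is in {19, 20, 23, 18} — holds.
[6] g = 13, k = 1; distinct — holds.
[7] k + j = 1 + 19 = 20; 20 < 21 — holds.
[8] m = 2 is outside [-6, 0] — fails.
[9] d + g = 10 + 13 = 23; 23 ≤ 26, bound 26 not met — fails.
[10] n = 10 is in {10, 12, 11, 15} — holds.
[11] |22 - 10| = 12 — holds.
[12] h = 22 lies in [20, 24] — holds.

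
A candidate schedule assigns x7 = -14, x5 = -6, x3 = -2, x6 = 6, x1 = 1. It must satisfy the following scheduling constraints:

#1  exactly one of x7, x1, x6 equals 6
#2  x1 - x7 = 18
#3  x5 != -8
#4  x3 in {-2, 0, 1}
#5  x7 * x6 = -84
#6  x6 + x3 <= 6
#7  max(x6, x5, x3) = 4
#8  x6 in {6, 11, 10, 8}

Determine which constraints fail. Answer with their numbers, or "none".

#1 x7=-14, x1=1, x6=6; 1 of them equals 6 — satisfied.
#2 x1 - x7 = 1 - (-14) = 15, not 18 — violated.
#3 x5 = -6, and -6 ≠ -8 — satisfied.
#4 x3 = -2 is in {-2, 0, 1} — satisfied.
#5 x7 * x6 = -14 * 6 = -84 — satisfied.
#6 x6 + x3 = 6 + (-2) = 4; 4 ≤ 6 — satisfied.
#7 max(6, -6, -2) = 6, not 4 — violated.
#8 x6 = 6 is in {6, 11, 10, 8} — satisfied.

Violated: 2, 7.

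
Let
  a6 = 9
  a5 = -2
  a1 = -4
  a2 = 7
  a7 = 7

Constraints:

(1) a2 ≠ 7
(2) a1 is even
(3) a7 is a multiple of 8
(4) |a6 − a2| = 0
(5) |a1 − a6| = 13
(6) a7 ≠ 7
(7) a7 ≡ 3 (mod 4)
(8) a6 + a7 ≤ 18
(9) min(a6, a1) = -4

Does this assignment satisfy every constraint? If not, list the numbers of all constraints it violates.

Constraints 1, 3, 4, and 6 do not hold.

(1) a2 = 7, but 7 is required to differ — fails.
(2) a1 = -4 is even — holds.
(3) 7 = 8×0 + 7, so 8 does not divide 7 — fails.
(4) |9 − 7| = 2, not 0 — fails.
(5) |-4 − 9| = 13 — holds.
(6) a7 = 7, but 7 is required to differ — fails.
(7) 7 mod 4 = 3 — holds.
(8) a6 + a7 = 9 + 7 = 16; 16 ≤ 18 — holds.
(9) min(9, -4) = -4 — holds.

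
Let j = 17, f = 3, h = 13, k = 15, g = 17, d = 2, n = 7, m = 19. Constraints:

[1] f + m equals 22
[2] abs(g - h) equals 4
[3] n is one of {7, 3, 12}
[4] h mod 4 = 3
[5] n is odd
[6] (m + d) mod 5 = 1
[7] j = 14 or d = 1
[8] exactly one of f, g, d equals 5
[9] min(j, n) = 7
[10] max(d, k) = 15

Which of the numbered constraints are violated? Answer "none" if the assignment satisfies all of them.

[1] f + m = 3 + 19 = 22 — holds.
[2] abs(17 - 13) = 4 — holds.
[3] n = 7 is in {7, 3, 12} — holds.
[4] 13 mod 4 = 1, not 3 — does not hold.
[5] n = 7 is odd — holds.
[6] m + d = 21; 21 mod 5 = 1 — holds.
[7] j = 17 ≠ 14 and d = 2 ≠ 1; both disjuncts false — does not hold.
[8] f=3, g=17, d=2; 0 of them equal 5, not exactly one — does not hold.
[9] min(17, 7) = 7 — holds.
[10] max(2, 15) = 15 — holds.

The assignment fails constraints 4, 7, and 8.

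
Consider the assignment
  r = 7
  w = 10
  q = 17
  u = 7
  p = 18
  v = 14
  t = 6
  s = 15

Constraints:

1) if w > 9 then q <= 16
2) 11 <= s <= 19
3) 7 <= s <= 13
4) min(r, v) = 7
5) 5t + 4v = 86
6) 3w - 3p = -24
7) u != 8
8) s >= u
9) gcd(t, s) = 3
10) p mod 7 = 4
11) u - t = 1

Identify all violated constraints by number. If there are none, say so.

1) w = 10 > 9, so we need q ≤ 16; but q = 17 > 16  ✗
2) s = 15 lies in [11, 19]  ✓
3) s = 15 is outside [7, 13]  ✗
4) min(7, 14) = 7  ✓
5) 5t + 4v = 5(6) + 4(14) = 86  ✓
6) 3w - 3p = 3(10) - 3(18) = -24  ✓
7) u = 7, and 7 ≠ 8  ✓
8) s = 15, u = 7; 15 ≥ 7  ✓
9) gcd(6, 15) = 3  ✓
10) 18 mod 7 = 4  ✓
11) u - t = 7 - 6 = 1  ✓

The assignment fails constraints 1 and 3.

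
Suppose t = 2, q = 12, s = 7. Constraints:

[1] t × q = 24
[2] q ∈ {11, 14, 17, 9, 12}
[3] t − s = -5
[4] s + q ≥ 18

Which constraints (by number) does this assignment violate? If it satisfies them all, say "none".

[1] t × q = 2 × 12 = 24 — holds.
[2] q = 12 is in {11, 14, 17, 9, 12} — holds.
[3] t − s = 2 − 7 = -5 — holds.
[4] s + q = 7 + 12 = 19; 19 ≥ 18 — holds.

The assignment satisfies every constraint.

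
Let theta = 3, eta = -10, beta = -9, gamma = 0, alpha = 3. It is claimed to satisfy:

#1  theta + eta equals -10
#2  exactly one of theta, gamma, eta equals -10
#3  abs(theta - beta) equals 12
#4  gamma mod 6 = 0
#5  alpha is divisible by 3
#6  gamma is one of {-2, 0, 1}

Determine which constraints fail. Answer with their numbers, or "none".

#1 theta + eta = 3 + (-10) = -7, not -10  no
#2 theta=3, gamma=0, eta=-10; 1 of them equals -10  yes
#3 abs(3 - (-9)) = 12  yes
#4 0 mod 6 = 0  yes
#5 3 / 3 = 1, so 3 divides 3  yes
#6 gamma = 0 is in {-2, 0, 1}  yes

No — constraint 1 is not satisfied.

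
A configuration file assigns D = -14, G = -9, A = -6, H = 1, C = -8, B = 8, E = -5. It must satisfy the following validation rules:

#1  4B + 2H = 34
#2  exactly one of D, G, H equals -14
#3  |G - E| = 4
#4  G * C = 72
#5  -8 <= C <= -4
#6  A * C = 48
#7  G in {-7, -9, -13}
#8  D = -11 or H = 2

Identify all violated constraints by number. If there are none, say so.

#1 4B + 2H = 4(8) + 2(1) = 34 — holds.
#2 D=-14, G=-9, H=1; 1 of them equals -14 — holds.
#3 |-9 - (-5)| = 4 — holds.
#4 G * C = -9 * (-8) = 72 — holds.
#5 C = -8 lies in [-8, -4] — holds.
#6 A * C = -6 * (-8) = 48 — holds.
#7 G = -9 is in {-7, -9, -13} — holds.
#8 D = -14 ≠ -11 and H = 1 ≠ 2; both disjuncts false — does not hold.

The assignment fails constraint 8.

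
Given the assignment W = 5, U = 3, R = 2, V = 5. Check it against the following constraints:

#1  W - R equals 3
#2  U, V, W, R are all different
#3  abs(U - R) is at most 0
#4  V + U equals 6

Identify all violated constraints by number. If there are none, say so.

#1 W - R = 5 - 2 = 3  holds
#2 V = W = 5, not all different  fails
#3 abs(3 - 2) = 1; 1 > 0, exceeds bound 0  fails
#4 V + U = 5 + 3 = 8, not 6  fails

Constraints 2, 3, 4 do not hold.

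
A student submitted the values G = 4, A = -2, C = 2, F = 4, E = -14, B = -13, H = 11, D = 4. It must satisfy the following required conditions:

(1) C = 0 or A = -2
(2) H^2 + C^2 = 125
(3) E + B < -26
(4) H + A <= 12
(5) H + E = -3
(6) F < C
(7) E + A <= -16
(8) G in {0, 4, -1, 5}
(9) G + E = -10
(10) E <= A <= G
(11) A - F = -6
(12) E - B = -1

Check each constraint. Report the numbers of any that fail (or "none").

Constraint 6 does not hold.

(1) C = 2 ≠ 0, but A = -2 = -2 (second disjunct)  yes
(2) H^2 + C^2 = 11^2 + 2^2 = 121 + 4 = 125  yes
(3) E + B = -14 + (-13) = -27; -27 < -26  yes
(4) H + A = 11 + (-2) = 9; 9 ≤ 12  yes
(5) H + E = 11 + (-14) = -3  yes
(6) F = 4, C = 2; 4 ≥ 2 (want <)  no
(7) E + A = -14 + (-2) = -16; -16 ≤ -16  yes
(8) G = 4 is in {0, 4, -1, 5}  yes
(9) G + E = 4 + (-14) = -10  yes
(10) values -14 <= -2 <= 4  yes
(11) A - F = -2 - 4 = -6  yes
(12) E - B = -14 - (-13) = -1  yes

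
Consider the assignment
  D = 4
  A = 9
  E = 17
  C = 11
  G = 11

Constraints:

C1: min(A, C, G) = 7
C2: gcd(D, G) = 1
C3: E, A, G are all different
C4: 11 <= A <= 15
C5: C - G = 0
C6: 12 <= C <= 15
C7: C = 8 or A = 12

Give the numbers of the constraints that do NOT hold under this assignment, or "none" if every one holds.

No — constraints 1, 4, 6, and 7 are not satisfied.

C1: min(9, 11, 11) = 9, not 7 — fails.
C2: gcd(4, 11) = 1 — holds.
C3: values 17, 9, 11 are pairwise distinct — holds.
C4: A = 9 is outside [11, 15] — fails.
C5: C - G = 11 - 11 = 0 — holds.
C6: C = 11 is outside [12, 15] — fails.
C7: C = 11 ≠ 8 and A = 9 ≠ 12; both disjuncts false — fails.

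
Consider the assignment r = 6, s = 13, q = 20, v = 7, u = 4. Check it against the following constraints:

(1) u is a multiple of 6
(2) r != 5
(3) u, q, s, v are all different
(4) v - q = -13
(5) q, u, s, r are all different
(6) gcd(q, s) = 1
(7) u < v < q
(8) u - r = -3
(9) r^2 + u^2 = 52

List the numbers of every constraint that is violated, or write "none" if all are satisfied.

Violated: 1, 8.

(1) 4 = 6*0 + 4, so 6 does not divide 4 — does not hold.
(2) r = 6, and 6 ≠ 5 — holds.
(3) values 4, 20, 13, 7 are pairwise distinct — holds.
(4) v - q = 7 - 20 = -13 — holds.
(5) values 20, 4, 13, 6 are pairwise distinct — holds.
(6) gcd(20, 13) = 1 — holds.
(7) values 4 < 7 < 20 — holds.
(8) u - r = 4 - 6 = -2, not -3 — does not hold.
(9) r^2 + u^2 = 6^2 + 4^2 = 36 + 16 = 52 — holds.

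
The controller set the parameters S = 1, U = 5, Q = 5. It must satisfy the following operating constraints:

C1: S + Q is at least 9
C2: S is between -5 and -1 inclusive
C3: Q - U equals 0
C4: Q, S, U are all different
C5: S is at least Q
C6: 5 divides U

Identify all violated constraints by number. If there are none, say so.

The assignment fails constraints 1, 2, 4, 5.

C1: S + Q = 1 + 5 = 6; 6 < 9, bound 9 not met — does not hold.
C2: S = 1 is outside [-5, -1] — does not hold.
C3: Q - U = 5 - 5 = 0 — holds.
C4: Q = U = 5, not all different — does not hold.
C5: S = 1, Q = 5; 1 < 5 (want ≥) — does not hold.
C6: 5 / 5 = 1, so 5 divides 5 — holds.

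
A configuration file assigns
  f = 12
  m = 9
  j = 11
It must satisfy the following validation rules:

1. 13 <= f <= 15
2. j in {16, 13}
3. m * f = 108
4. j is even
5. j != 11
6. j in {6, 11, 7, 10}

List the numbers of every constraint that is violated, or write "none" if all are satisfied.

1. f = 12 is outside [13, 15]  fails
2. j = 11 is not in {16, 13}  fails
3. m * f = 9 * 12 = 108  holds
4. j = 11 is odd  fails
5. j = 11, but 11 is required to differ  fails
6. j = 11 is in {6, 11, 7, 10}  holds

Constraints 1, 2, 4, and 5 are violated.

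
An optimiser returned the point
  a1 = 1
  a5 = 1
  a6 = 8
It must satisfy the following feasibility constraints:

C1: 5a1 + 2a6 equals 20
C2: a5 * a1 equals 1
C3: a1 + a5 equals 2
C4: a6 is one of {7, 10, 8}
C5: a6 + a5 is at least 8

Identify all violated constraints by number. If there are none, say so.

Violated: 1.

C1: 5a1 + 2a6 = 5(1) + 2(8) = 21, not 20  FAIL
C2: a5 * a1 = 1 * 1 = 1  OK
C3: a1 + a5 = 1 + 1 = 2  OK
C4: a6 = 8 is in {7, 10, 8}  OK
C5: a6 + a5 = 8 + 1 = 9; 9 ≥ 8  OK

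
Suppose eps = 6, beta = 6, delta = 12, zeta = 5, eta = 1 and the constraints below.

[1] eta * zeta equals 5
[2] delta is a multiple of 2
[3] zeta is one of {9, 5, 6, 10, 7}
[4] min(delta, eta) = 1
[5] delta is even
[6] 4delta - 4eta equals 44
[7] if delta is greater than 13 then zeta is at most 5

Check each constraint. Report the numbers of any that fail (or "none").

The assignment satisfies every constraint.

[1] eta * zeta = 1 * 5 = 5 — holds.
[2] 12 / 2 = 6, so 2 divides 12 — holds.
[3] zeta = 5 is in {9, 5, 6, 10, 7} — holds.
[4] min(12, 1) = 1 — holds.
[5] delta = 12 is even — holds.
[6] 4delta - 4eta = 4(12) - 4(1) = 44 — holds.
[7] delta = 12, not > 13; antecedent false, conditional vacuously true — holds.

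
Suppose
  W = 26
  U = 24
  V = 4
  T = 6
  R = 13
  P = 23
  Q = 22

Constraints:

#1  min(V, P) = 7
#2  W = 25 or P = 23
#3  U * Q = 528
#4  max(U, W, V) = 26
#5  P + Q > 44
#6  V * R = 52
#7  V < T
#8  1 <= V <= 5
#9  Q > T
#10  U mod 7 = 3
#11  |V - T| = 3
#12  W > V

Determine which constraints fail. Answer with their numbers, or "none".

#1 min(4, 23) = 4, not 7 — violated.
#2 W = 26 ≠ 25, but P = 23 = 23 (second disjunct) — OK.
#3 U * Q = 24 * 22 = 528 — OK.
#4 max(24, 26, 4) = 26 — OK.
#5 P + Q = 23 + 22 = 45; 45 > 44 — OK.
#6 V * R = 4 * 13 = 52 — OK.
#7 V = 4, T = 6; 4 < 6 — OK.
#8 V = 4 lies in [1, 5] — OK.
#9 Q = 22, T = 6; 22 > 6 — OK.
#10 24 mod 7 = 3 — OK.
#11 |4 - 6| = 2, not 3 — violated.
#12 W = 26, V = 4; 26 > 4 — OK.

Constraints 1 and 11 do not hold.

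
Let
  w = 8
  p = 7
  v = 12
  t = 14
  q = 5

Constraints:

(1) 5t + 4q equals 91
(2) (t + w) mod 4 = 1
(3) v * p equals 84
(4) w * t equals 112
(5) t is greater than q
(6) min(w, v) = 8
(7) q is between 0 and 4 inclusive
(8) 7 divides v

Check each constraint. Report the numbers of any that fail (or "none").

(1) 5t + 4q = 5(14) + 4(5) = 90, not 91  ✘
(2) t + w = 22; 22 mod 4 = 2, not 1  ✘
(3) v * p = 12 * 7 = 84  ✔
(4) w * t = 8 * 14 = 112  ✔
(5) t = 14, q = 5; 14 > 5  ✔
(6) min(8, 12) = 8  ✔
(7) q = 5 is outside [0, 4]  ✘
(8) 12 = 7*1 + 5, so 7 does not divide 12  ✘

Constraints 1, 2, 7, and 8 are violated.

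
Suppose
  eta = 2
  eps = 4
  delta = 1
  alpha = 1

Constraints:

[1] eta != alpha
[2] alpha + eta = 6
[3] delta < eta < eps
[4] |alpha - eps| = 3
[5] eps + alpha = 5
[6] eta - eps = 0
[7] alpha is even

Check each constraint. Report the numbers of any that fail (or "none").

[1] eta = 2, alpha = 1; distinct  holds
[2] alpha + eta = 1 + 2 = 3, not 6  fails
[3] values 1 < 2 < 4  holds
[4] |1 - 4| = 3  holds
[5] eps + alpha = 4 + 1 = 5  holds
[6] eta - eps = 2 - 4 = -2, not 0  fails
[7] alpha = 1 is odd  fails

The assignment fails constraints 2, 6, and 7.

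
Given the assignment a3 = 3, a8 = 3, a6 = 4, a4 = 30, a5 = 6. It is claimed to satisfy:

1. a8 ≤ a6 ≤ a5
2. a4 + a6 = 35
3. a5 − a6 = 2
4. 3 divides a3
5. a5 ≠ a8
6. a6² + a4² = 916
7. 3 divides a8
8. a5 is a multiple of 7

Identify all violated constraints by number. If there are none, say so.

1. values 3 ≤ 4 ≤ 6  OK
2. a4 + a6 = 30 + 4 = 34, not 35  FAIL
3. a5 − a6 = 6 − 4 = 2  OK
4. 3 / 3 = 1, so 3 divides 3  OK
5. a5 = 6, a8 = 3; distinct  OK
6. a6² + a4² = 4² + 30² = 16 + 900 = 916  OK
7. 3 / 3 = 1, so 3 divides 3  OK
8. 6 = 7×0 + 6, so 7 does not divide 6  FAIL

Violated: 2, 8.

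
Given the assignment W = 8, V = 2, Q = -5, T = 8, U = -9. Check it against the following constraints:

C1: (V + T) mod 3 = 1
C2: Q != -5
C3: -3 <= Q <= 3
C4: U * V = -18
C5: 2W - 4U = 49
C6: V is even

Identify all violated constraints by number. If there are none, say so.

C1: V + T = 10; 10 mod 3 = 1 — holds.
C2: Q = -5, but -5 is required to differ — fails.
C3: Q = -5 is outside [-3, 3] — fails.
C4: U * V = -9 * 2 = -18 — holds.
C5: 2W - 4U = 2(8) - 4(-9) = 52, not 49 — fails.
C6: V = 2 is even — holds.

No — constraints 2, 3, and 5 are not satisfied.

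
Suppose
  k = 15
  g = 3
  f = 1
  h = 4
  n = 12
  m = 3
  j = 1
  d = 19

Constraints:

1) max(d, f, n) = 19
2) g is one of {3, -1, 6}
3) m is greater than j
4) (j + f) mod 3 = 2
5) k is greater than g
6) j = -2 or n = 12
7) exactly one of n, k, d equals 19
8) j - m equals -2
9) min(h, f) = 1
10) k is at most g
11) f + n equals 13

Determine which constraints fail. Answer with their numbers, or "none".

Violated: 10.

1) max(19, 1, 12) = 19 — satisfied.
2) g = 3 is in {3, -1, 6} — satisfied.
3) m = 3, j = 1; 3 > 1 — satisfied.
4) j + f = 2; 2 mod 3 = 2 — satisfied.
5) k = 15, g = 3; 15 > 3 — satisfied.
6) j = 1 ≠ -2, but n = 12 = 12 (second disjunct) — satisfied.
7) n=12, k=15, d=19; 1 of them equals 19 — satisfied.
8) j - m = 1 - 3 = -2 — satisfied.
9) min(4, 1) = 1 — satisfied.
10) k = 15, g = 3; 15 > 3 (want ≤) — violated.
11) f + n = 1 + 12 = 13 — satisfied.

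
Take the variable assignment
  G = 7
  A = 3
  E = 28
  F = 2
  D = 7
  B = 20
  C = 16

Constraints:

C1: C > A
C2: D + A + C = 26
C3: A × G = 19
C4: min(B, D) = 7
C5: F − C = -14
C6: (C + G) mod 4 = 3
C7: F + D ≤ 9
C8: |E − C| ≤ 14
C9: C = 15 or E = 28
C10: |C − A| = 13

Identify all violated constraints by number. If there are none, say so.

Constraint 3 does not hold.

C1: C = 16, A = 3; 16 > 3  ✔
C2: D + A + C = 7 + 3 + 16 = 26  ✔
C3: A × G = 3 × 7 = 21, not 19  ✘
C4: min(20, 7) = 7  ✔
C5: F − C = 2 − 16 = -14  ✔
C6: C + G = 23; 23 mod 4 = 3  ✔
C7: F + D = 2 + 7 = 9; 9 ≤ 9  ✔
C8: |28 − 16| = 12; 12 ≤ 14  ✔
C9: C = 16 ≠ 15, but E = 28 = 28 (second disjunct)  ✔
C10: |16 − 3| = 13  ✔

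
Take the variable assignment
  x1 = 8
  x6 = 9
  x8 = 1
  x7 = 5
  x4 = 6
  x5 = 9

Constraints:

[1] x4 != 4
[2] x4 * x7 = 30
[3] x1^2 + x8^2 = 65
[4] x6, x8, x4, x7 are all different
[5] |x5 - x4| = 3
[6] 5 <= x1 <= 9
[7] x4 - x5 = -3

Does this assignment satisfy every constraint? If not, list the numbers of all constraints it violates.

[1] x4 = 6, and 6 ≠ 4 — holds.
[2] x4 * x7 = 6 * 5 = 30 — holds.
[3] x1^2 + x8^2 = 8^2 + 1^2 = 64 + 1 = 65 — holds.
[4] values 9, 1, 6, 5 are pairwise distinct — holds.
[5] |9 - 6| = 3 — holds.
[6] x1 = 8 lies in [5, 9] — holds.
[7] x4 - x5 = 6 - 9 = -3 — holds.

No violations.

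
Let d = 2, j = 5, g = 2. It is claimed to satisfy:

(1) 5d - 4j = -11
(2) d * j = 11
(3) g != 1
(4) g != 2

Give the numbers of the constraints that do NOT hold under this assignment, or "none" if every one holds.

(1) 5d - 4j = 5(2) - 4(5) = -10, not -11 — violated.
(2) d * j = 2 * 5 = 10, not 11 — violated.
(3) g = 2, and 2 ≠ 1 — satisfied.
(4) g = 2, but 2 is required to differ — violated.

Constraints 1, 2, and 4 are violated.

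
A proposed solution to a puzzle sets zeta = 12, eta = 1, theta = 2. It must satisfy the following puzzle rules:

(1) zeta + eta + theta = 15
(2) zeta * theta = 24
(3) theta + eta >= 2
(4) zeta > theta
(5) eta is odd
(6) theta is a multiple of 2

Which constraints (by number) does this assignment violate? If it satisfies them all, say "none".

(1) zeta + eta + theta = 12 + 1 + 2 = 15  holds
(2) zeta * theta = 12 * 2 = 24  holds
(3) theta + eta = 2 + 1 = 3; 3 ≥ 2  holds
(4) zeta = 12, theta = 2; 12 > 2  holds
(5) eta = 1 is odd  holds
(6) 2 / 2 = 1, so 2 divides 2  holds

The assignment satisfies every constraint.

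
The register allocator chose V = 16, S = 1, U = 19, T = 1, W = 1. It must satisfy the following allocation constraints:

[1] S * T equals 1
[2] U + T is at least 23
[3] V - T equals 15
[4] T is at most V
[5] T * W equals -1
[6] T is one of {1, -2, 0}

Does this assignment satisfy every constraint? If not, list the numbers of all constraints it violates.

Constraints 2 and 5 are violated.

[1] S * T = 1 * 1 = 1  holds
[2] U + T = 19 + 1 = 20; 20 < 23, bound 23 not met  fails
[3] V - T = 16 - 1 = 15  holds
[4] T = 1, V = 16; 1 ≤ 16  holds
[5] T * W = 1 * 1 = 1, not -1  fails
[6] T = 1 is in {1, -2, 0}  holds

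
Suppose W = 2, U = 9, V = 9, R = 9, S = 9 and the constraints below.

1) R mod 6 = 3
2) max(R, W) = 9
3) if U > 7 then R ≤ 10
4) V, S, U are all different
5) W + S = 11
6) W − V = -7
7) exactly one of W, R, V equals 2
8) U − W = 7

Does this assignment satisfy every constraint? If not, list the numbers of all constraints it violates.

Constraint 4 is violated.

1) 9 mod 6 = 3 — OK.
2) max(9, 2) = 9 — OK.
3) U = 9 > 7, so we need R ≤ 10; R = 9 ≤ 10 — OK.
4) V = S = 9, not all different — violated.
5) W + S = 2 + 9 = 11 — OK.
6) W − V = 2 − 9 = -7 — OK.
7) W=2, R=9, V=9; 1 of them equals 2 — OK.
8) U − W = 9 − 2 = 7 — OK.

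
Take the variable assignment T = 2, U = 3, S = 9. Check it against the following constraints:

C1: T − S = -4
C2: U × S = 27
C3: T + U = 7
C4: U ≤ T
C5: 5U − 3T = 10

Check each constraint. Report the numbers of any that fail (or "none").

Violated: 1, 3, 4, and 5.

C1: T − S = 2 − 9 = -7, not -4 — does not hold.
C2: U × S = 3 × 9 = 27 — holds.
C3: T + U = 2 + 3 = 5, not 7 — does not hold.
C4: U = 3, T = 2; 3 > 2 (want ≤) — does not hold.
C5: 5U − 3T = 5(3) − 3(2) = 9, not 10 — does not hold.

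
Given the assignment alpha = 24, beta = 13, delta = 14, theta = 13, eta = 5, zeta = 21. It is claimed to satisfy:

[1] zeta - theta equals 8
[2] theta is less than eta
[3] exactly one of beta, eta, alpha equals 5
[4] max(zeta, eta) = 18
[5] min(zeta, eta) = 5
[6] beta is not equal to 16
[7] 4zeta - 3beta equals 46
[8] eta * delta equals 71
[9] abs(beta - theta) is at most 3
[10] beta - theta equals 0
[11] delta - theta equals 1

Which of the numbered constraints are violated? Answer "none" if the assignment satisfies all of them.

The assignment fails constraints 2, 4, 7, 8.

[1] zeta - theta = 21 - 13 = 8  OK
[2] theta = 13, eta = 5; 13 ≥ 5 (want <)  FAIL
[3] beta=13, eta=5, alpha=24; 1 of them equals 5  OK
[4] max(21, 5) = 21, not 18  FAIL
[5] min(21, 5) = 5  OK
[6] beta = 13, and 13 ≠ 16  OK
[7] 4zeta - 3beta = 4(21) - 3(13) = 45, not 46  FAIL
[8] eta * delta = 5 * 14 = 70, not 71  FAIL
[9] abs(13 - 13) = 0; 0 ≤ 3  OK
[10] beta - theta = 13 - 13 = 0  OK
[11] delta - theta = 14 - 13 = 1  OK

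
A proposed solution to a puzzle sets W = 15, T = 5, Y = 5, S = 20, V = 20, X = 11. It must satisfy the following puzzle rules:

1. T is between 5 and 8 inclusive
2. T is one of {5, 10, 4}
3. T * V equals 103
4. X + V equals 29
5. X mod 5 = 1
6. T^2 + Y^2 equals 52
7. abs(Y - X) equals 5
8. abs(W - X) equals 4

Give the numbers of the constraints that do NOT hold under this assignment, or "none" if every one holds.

The assignment fails constraints 3, 4, 6, 7.

1. T = 5 lies in [5, 8]  holds
2. T = 5 is in {5, 10, 4}  holds
3. T * V = 5 * 20 = 100, not 103  fails
4. X + V = 11 + 20 = 31, not 29  fails
5. 11 mod 5 = 1  holds
6. T^2 + Y^2 = 5^2 + 5^2 = 25 + 25 = 50, not 52  fails
7. abs(5 - 11) = 6, not 5  fails
8. abs(15 - 11) = 4  holds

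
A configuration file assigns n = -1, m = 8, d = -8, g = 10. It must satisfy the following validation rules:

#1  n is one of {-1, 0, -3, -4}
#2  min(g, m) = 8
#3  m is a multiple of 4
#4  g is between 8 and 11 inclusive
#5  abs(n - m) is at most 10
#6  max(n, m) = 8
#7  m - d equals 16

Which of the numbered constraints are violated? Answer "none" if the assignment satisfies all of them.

The assignment satisfies every constraint.

#1 n = -1 is in {-1, 0, -3, -4} — OK.
#2 min(10, 8) = 8 — OK.
#3 8 / 4 = 2, so 4 divides 8 — OK.
#4 g = 10 lies in [8, 11] — OK.
#5 abs(-1 - 8) = 9; 9 ≤ 10 — OK.
#6 max(-1, 8) = 8 — OK.
#7 m - d = 8 - (-8) = 16 — OK.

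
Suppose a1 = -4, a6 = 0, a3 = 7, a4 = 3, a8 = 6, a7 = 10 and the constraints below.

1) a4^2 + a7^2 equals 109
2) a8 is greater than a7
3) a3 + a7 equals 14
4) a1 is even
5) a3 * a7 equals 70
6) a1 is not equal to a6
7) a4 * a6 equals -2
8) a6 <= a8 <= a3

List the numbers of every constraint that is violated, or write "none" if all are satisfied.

1) a4^2 + a7^2 = 3^2 + 10^2 = 9 + 100 = 109 — OK.
2) a8 = 6, a7 = 10; 6 ≤ 10 (want >) — violated.
3) a3 + a7 = 7 + 10 = 17, not 14 — violated.
4) a1 = -4 is even — OK.
5) a3 * a7 = 7 * 10 = 70 — OK.
6) a1 = -4, a6 = 0; distinct — OK.
7) a4 * a6 = 3 * 0 = 0, not -2 — violated.
8) values 0 <= 6 <= 7 — OK.

Violated: 2, 3, 7.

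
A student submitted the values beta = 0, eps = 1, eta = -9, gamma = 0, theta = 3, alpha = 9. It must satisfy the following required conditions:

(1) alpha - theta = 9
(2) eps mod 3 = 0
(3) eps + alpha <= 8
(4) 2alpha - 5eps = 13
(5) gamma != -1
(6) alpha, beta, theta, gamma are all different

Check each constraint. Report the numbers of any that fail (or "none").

Constraints 1, 2, 3, 6 do not hold.

(1) alpha - theta = 9 - 3 = 6, not 9  ✘
(2) 1 mod 3 = 1, not 0  ✘
(3) eps + alpha = 1 + 9 = 10; 10 > 8, bound 8 not met  ✘
(4) 2alpha - 5eps = 2(9) - 5(1) = 13  ✔
(5) gamma = 0, and 0 ≠ -1  ✔
(6) beta = gamma = 0, not all different  ✘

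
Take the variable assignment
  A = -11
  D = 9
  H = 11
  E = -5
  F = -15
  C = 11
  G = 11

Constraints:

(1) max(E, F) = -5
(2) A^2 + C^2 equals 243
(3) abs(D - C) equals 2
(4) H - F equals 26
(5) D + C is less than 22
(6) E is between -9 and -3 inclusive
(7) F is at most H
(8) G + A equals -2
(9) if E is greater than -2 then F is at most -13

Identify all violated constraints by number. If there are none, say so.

(1) max(-5, -15) = -5  yes
(2) A^2 + C^2 = (-11)^2 + 11^2 = 121 + 121 = 242, not 243  no
(3) abs(9 - 11) = 2  yes
(4) H - F = 11 - (-15) = 26  yes
(5) D + C = 9 + 11 = 20; 20 < 22  yes
(6) E = -5 lies in [-9, -3]  yes
(7) F = -15, H = 11; -15 ≤ 11  yes
(8) G + A = 11 + (-11) = 0, not -2  no
(9) E = -5, not > -2; antecedent false, conditional vacuously true  yes

No — constraints 2 and 8 are not satisfied.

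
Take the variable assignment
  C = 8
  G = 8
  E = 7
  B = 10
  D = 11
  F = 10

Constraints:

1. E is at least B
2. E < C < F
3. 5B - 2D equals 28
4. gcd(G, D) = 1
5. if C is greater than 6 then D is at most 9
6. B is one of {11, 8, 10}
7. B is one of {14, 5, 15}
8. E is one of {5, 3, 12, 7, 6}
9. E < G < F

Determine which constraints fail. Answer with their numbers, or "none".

1. E = 7, B = 10; 7 < 10 (want ≥)  ✗
2. values 7 < 8 < 10  ✓
3. 5B - 2D = 5(10) - 2(11) = 28  ✓
4. gcd(8, 11) = 1  ✓
5. C = 8 > 6, so we need D ≤ 9; but D = 11 > 9  ✗
6. B = 10 is in {11, 8, 10}  ✓
7. B = 10 is not in {14, 5, 15}  ✗
8. E = 7 is in {5, 3, 12, 7, 6}  ✓
9. values 7 < 8 < 10  ✓

Violated: 1, 5, and 7.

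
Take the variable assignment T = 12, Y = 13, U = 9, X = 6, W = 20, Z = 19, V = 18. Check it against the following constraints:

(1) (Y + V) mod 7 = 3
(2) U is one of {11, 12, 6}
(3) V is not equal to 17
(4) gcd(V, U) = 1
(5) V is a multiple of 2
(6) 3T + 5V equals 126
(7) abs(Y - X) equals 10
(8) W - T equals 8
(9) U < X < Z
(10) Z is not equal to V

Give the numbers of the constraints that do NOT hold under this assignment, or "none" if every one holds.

(1) Y + V = 31; 31 mod 7 = 3  ✔
(2) U = 9 is not in {11, 12, 6}  ✘
(3) V = 18, and 18 ≠ 17  ✔
(4) gcd(18, 9) = 9, not 1  ✘
(5) 18 / 2 = 9, so 2 divides 18  ✔
(6) 3T + 5V = 3(12) + 5(18) = 126  ✔
(7) abs(13 - 6) = 7, not 10  ✘
(8) W - T = 20 - 12 = 8  ✔
(9) values 9, 6, 19; U = 9 is not < X = 6  ✘
(10) Z = 19, V = 18; distinct  ✔

Constraints 2, 4, 7, and 9 do not hold.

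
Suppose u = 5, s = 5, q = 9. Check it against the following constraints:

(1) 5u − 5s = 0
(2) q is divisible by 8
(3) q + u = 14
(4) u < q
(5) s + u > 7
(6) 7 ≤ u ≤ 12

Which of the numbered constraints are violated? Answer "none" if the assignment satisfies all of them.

The assignment fails constraints 2 and 6.

(1) 5u − 5s = 5(5) − 5(5) = 0  true
(2) 9 = 8×1 + 1, so 8 does not divide 9  false
(3) q + u = 9 + 5 = 14  true
(4) u = 5, q = 9; 5 < 9  true
(5) s + u = 5 + 5 = 10; 10 > 7  true
(6) u = 5 is outside [7, 12]  false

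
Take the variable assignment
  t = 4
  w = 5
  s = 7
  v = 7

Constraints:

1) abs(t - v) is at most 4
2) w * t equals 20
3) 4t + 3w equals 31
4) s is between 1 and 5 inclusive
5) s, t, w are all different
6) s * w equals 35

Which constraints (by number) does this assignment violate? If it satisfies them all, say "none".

1) abs(4 - 7) = 3; 3 ≤ 4  ✔
2) w * t = 5 * 4 = 20  ✔
3) 4t + 3w = 4(4) + 3(5) = 31  ✔
4) s = 7 is outside [1, 5]  ✘
5) values 7, 4, 5 are pairwise distinct  ✔
6) s * w = 7 * 5 = 35  ✔

Constraint 4 is violated.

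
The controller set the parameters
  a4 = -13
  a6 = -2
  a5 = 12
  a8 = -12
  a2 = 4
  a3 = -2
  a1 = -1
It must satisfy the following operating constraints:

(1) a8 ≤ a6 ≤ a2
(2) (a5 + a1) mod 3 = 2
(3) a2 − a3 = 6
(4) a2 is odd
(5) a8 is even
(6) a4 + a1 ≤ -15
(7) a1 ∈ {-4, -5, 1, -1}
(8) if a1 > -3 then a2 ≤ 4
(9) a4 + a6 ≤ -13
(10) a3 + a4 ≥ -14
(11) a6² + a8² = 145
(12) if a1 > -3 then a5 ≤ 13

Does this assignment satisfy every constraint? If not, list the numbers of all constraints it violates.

Violated: 4, 6, 10, 11.

(1) values -12 ≤ -2 ≤ 4 — holds.
(2) a5 + a1 = 11; 11 mod 3 = 2 — holds.
(3) a2 − a3 = 4 − (-2) = 6 — holds.
(4) a2 = 4 is even — fails.
(5) a8 = -12 is even — holds.
(6) a4 + a1 = -13 + (-1) = -14; -14 > -15, bound -15 not met — fails.
(7) a1 = -1 is in {-4, -5, 1, -1} — holds.
(8) a1 = -1 > -3, so we need a2 ≤ 4; a2 = 4 ≤ 4 — holds.
(9) a4 + a6 = -13 + (-2) = -15; -15 ≤ -13 — holds.
(10) a3 + a4 = -2 + (-13) = -15; -15 < -14, bound -14 not met — fails.
(11) a6² + a8² = (-2)² + (-12)² = 4 + 144 = 148, not 145 — fails.
(12) a1 = -1 > -3, so we need a5 ≤ 13; a5 = 12 ≤ 13 — holds.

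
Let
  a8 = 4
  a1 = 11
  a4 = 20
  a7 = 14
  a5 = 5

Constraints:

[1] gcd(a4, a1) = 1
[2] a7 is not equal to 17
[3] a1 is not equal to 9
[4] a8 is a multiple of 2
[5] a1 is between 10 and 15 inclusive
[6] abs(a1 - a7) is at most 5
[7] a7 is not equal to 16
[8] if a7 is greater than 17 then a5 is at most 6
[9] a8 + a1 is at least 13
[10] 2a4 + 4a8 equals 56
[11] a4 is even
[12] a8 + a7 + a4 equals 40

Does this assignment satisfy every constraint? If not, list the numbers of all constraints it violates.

[1] gcd(20, 11) = 1  true
[2] a7 = 14, and 14 ≠ 17  true
[3] a1 = 11, and 11 ≠ 9  true
[4] 4 / 2 = 2, so 2 divides 4  true
[5] a1 = 11 lies in [10, 15]  true
[6] abs(11 - 14) = 3; 3 ≤ 5  true
[7] a7 = 14, and 14 ≠ 16  true
[8] a7 = 14, not > 17; antecedent false, conditional vacuously true  true
[9] a8 + a1 = 4 + 11 = 15; 15 ≥ 13  true
[10] 2a4 + 4a8 = 2(20) + 4(4) = 56  true
[11] a4 = 20 is even  true
[12] a8 + a7 + a4 = 4 + 14 + 20 = 38, not 40  false

Constraint 12 does not hold.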